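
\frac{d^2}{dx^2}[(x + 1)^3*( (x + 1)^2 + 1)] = 20*x^3 + 60*x^2 + 66*x + 26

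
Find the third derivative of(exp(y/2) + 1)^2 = exp(y/2)/4 + exp(y)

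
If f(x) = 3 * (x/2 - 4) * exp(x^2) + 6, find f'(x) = 3*x^2*exp(x^2) - 24*x*exp(x^2) + 3*exp(x^2)/2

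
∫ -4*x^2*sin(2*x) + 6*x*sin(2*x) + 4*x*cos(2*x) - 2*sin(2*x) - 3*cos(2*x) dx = (2*x^2 - 3*x + 1)*cos(2*x) + C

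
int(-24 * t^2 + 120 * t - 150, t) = -8*t^3 + 60*t^2 - 150*t + C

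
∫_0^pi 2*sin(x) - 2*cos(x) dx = 4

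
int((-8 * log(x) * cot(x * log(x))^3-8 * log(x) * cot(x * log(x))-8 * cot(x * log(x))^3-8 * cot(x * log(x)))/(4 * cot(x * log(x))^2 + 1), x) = log(4*cot(x*log(x))^2 + 1) + C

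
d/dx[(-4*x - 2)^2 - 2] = 32*x + 16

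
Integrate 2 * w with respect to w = w^2 + C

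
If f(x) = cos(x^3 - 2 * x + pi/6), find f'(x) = (2 - 3*x^2)*cos(-x^3 + 2*x + pi/3)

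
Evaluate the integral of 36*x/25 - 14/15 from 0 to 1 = -16/75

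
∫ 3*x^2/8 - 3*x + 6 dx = x^3/8 - 3*x^2/2 + 6*x + C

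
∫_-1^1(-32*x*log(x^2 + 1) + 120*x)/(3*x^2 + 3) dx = 0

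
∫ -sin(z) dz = cos(z) + C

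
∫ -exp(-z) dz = exp(-z) + C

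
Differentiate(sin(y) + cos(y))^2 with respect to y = 2*cos(2*y)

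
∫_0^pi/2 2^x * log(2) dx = -1 + 2^(pi/2)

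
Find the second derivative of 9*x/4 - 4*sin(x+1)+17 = 4*sin(x + 1)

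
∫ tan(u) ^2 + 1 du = tan(u) + C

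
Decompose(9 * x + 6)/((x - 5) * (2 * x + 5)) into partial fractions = 11/(5*(2*x + 5)) + 17/(5*(x - 5))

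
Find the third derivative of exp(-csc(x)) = (-1 + 3/sin(x) + 5/sin(x)^2 - 6/sin(x)^3 + sin(x)^(-4))*exp(-csc(x))*cos(x)/sin(x)^2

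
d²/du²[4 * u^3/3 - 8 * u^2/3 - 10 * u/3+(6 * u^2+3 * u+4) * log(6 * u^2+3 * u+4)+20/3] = (144*u^3 + 216*u^2*log(6*u^2 + 3*u + 4) + 624*u^2 + 108*u*log(6*u^2 + 3*u + 4) + 372*u + 144*log(6*u^2 + 3*u + 4) + 107)/(18*u^2 + 9*u + 12)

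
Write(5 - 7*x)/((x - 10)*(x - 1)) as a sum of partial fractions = 2/(9*(x - 1)) - 65/(9*(x - 10))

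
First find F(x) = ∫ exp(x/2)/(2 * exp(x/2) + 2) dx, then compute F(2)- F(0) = -log(2) + log(1 + E)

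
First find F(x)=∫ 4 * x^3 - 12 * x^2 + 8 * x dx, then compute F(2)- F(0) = 0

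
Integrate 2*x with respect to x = x^2 + C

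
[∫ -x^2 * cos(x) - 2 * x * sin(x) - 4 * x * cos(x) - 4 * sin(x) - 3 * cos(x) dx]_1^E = (1 - (2 + E)^2)*sin(E) + 8*sin(1)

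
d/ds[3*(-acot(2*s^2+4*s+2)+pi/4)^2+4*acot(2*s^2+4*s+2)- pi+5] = (-24*s*acot(2*s^2 + 4*s + 2) - 16*s + 6*pi*s - 24*acot(2*s^2 + 4*s + 2) - 16 + 6*pi)/(4*s^4 + 16*s^3 + 24*s^2 + 16*s + 5)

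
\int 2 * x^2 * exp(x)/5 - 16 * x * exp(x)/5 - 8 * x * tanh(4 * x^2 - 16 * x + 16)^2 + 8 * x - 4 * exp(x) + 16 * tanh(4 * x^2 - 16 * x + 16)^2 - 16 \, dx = 2*x*(x - 10)*exp(x)/5 + tanh(4*(x - 2)^2) + C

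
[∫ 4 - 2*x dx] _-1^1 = 8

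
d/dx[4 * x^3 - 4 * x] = 12*x^2 - 4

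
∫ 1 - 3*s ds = -3*s^2/2 + s + C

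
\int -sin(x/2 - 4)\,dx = 2*cos(x/2 - 4) + C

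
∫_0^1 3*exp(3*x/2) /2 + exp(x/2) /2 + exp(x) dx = -3 + exp(1/2) + E + exp(3/2)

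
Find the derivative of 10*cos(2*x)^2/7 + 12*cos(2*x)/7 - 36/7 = -24*sin(2*x)/7 - 20*sin(4*x)/7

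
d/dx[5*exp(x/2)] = 5*exp(x/2)/2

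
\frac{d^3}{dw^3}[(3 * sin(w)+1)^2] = -6*(12*sin(w) + 1)*cos(w)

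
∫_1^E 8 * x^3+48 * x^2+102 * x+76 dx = -191 - (2 + E)^2 + 2*(1 + (2 + E)^2)^2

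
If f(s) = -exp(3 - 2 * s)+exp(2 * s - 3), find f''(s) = (4*exp(4*s - 6) - 4)*exp(3 - 2*s)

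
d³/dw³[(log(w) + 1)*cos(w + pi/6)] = (w^3*log(w)*sin(w + pi/6) + w^3*sin(w + pi/6) - 3*w^2*cos(w + pi/6) + 3*w*sin(w + pi/6) + 2*cos(w + pi/6))/w^3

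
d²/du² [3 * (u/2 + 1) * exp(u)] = 3*u*exp(u)/2 + 6*exp(u)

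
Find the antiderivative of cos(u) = sin(u) + C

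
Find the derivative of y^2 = 2*y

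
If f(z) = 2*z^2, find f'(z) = 4*z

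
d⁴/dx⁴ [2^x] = 2^x*log(2)^4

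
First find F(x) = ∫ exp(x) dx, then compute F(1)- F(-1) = E - exp(-1)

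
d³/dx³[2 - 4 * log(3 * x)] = -8/x^3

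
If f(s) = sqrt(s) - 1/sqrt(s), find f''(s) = (-s - 3)/(4*s^(5/2))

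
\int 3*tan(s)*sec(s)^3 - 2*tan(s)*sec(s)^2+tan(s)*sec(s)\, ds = (sec(s)^2 - sec(s) + 1)*sec(s) + C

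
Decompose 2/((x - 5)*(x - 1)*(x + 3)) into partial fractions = 1/(16*(x + 3)) - 1/(8*(x - 1)) + 1/(16*(x - 5))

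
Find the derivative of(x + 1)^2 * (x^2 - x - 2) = 4*x^3 + 3*x^2 - 6*x - 5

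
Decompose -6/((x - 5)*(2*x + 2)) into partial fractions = 1/(2*(x + 1)) - 1/(2*(x - 5))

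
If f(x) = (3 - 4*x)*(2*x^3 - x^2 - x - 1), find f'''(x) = 60 - 192*x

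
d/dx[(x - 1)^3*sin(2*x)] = (x - 1)^2*(2*x*cos(2*x) + 3*sin(2*x) - 2*cos(2*x))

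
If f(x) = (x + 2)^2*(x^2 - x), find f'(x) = 4*x^3 + 9*x^2 - 4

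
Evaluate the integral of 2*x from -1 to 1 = 0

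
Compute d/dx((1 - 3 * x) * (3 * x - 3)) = 12 - 18*x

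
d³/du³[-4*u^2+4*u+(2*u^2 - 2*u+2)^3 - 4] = 960*u^3 - 1440*u^2 + 1152*u - 336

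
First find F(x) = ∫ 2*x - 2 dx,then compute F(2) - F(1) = 1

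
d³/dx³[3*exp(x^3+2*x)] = 81*x^6*exp(x^3 + 2*x) + 162*x^4*exp(x^3 + 2*x) + 162*x^3*exp(x^3 + 2*x) + 108*x^2*exp(x^3 + 2*x) + 108*x*exp(x^3 + 2*x) + 42*exp(x^3 + 2*x)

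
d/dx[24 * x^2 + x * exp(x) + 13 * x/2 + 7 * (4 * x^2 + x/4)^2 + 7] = 448*x^3 + 42*x^2 + x*exp(x) + 391*x/8 + exp(x) + 13/2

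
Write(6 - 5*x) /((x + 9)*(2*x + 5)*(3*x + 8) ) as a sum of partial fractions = -174/(19*(3*x + 8)) + 74/(13*(2*x + 5)) + 51/(247*(x + 9))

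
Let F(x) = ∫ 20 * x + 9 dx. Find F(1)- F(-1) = 18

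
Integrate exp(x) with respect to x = exp(x) + C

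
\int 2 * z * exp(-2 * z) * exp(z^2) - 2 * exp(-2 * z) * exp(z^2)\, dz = exp((z - 1)^2 - 1) + C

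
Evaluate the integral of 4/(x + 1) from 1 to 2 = -4*log(2) + 4*log(3)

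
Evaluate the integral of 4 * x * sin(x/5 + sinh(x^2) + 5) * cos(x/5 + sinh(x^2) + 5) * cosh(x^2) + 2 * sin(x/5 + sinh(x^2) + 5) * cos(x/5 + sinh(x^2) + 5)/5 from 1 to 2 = -sin(sinh(1) + 26/5)^2 + sin(27/5 + sinh(4))^2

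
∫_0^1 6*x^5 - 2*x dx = 0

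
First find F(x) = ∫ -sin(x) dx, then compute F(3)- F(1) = cos(3) - cos(1)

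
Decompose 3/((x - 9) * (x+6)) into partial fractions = -1/(5*(x + 6)) + 1/(5*(x - 9))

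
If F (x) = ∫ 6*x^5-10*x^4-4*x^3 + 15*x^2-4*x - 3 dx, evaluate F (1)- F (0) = -2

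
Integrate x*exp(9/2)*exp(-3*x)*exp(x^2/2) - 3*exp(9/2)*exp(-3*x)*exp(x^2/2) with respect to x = exp((x - 3)^2/2) + C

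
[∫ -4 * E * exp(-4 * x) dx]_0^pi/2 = -E + exp(1 - 2*pi)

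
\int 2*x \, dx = x^2 + C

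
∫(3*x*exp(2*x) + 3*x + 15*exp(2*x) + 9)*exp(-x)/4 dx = 3*(x + 4)*sinh(x)/2 + C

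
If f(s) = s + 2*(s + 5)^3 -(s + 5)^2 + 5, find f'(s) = 6*s^2 + 58*s + 141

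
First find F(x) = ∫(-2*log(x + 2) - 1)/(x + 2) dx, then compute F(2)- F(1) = -log(4)^2 - log(4) + log(3) + log(3)^2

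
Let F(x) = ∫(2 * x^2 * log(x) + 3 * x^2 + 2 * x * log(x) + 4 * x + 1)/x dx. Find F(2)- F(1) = 5 + 9*log(2)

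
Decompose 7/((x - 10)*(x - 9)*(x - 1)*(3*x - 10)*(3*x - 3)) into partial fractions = 27/(2380*(3*x - 10)) - 335/(108864*(x - 1)) - 1/(216*(x - 1)^2) - 7/(3264*(x - 9)) + 7/(4860*(x - 10))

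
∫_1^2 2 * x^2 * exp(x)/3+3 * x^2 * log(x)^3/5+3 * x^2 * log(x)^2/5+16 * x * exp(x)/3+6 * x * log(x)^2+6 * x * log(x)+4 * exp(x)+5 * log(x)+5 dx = -14*E/3 + 8*log(2)^3/5 + 12*log(2)^2 + 10*log(2) + 32*exp(2)/3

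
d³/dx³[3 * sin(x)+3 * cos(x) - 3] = 3*sin(x) - 3*cos(x)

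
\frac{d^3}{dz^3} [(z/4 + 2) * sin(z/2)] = -z*cos(z/2)/32 - 3*sin(z/2)/16 - cos(z/2)/4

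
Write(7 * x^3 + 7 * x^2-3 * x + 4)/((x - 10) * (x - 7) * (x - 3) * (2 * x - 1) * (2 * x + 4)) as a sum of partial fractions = -41/(6175*(2*x - 1)) - 1/(300*(x + 2)) + 247/(1400*(x - 3)) - 101/(104*(x - 7)) + 1279/(1596*(x - 10))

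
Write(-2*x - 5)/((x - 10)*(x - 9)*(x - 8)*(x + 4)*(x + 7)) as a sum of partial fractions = 1/(1360*(x + 7)) - 1/(2184*(x + 4)) - 7/(120*(x - 8)) + 23/(208*(x - 9)) - 25/(476*(x - 10))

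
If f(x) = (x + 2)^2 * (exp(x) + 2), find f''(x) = x^2*exp(x) + 8*x*exp(x) + 14*exp(x) + 4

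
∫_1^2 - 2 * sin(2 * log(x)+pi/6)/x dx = -sqrt(3)/2 + cos(pi/6 + 2*log(2))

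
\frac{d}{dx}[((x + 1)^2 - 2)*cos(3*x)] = -3*x^2*sin(3*x) - 6*x*sin(3*x) + 2*x*cos(3*x) + 3*sin(3*x) + 2*cos(3*x)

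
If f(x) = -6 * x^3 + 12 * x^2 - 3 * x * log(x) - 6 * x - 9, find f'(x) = -18*x^2 + 24*x - 3*log(x) - 9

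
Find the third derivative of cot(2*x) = -48*cot(2*x)^4 - 64*cot(2*x)^2 - 16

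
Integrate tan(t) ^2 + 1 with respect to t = tan(t) + C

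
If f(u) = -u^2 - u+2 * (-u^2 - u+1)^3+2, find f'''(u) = -240*u^3 - 360*u^2 + 60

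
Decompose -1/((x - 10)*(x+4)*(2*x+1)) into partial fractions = 4/(147*(2*x + 1)) - 1/(98*(x + 4)) - 1/(294*(x - 10))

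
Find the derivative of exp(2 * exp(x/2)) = exp(x/2 + 2*exp(x/2))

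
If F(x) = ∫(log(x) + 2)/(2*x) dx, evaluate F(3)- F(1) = -1 + (log(3)/2 + 1)^2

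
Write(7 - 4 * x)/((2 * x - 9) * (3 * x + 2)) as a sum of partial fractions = -29/(31*(3*x + 2)) - 22/(31*(2*x - 9))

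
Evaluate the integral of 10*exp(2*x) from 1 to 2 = -5*exp(2) + 5*exp(4)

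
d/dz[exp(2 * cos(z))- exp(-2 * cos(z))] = -2*(exp(2*cos(z)) + exp(-2*cos(z)))*sin(z)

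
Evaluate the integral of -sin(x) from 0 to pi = -2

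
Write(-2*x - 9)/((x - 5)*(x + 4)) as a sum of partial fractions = 1/(9*(x + 4)) - 19/(9*(x - 5))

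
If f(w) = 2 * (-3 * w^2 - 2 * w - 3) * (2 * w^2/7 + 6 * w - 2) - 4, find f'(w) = -48*w^3/7 - 780*w^2/7 - 192*w/7 - 28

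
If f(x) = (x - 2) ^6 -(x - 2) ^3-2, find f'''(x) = 120*x^3 - 720*x^2 + 1440*x - 966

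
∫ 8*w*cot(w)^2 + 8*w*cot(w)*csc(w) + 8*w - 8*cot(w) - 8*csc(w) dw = -8*w*(cot(w) + csc(w)) + C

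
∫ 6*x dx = 3*x^2 + C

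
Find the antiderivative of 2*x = x^2 + C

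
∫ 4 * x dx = 2*x^2 + C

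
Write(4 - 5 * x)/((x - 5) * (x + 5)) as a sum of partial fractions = -29/(10*(x + 5)) - 21/(10*(x - 5))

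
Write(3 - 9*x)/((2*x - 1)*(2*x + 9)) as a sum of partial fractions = -87/(20*(2*x + 9)) - 3/(20*(2*x - 1))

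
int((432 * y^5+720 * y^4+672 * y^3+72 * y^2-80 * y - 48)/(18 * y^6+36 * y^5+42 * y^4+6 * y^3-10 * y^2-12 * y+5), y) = 4*log((6*y^3 + 6*y^2 + 4*y - 3)^2 + 1) + C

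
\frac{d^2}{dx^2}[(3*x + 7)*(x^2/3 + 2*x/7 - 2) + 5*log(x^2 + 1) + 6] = (126*x^5 + 134*x^4 + 252*x^3 + 58*x^2 + 126*x + 344)/(21*x^4 + 42*x^2 + 21)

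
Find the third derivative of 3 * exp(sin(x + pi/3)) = 3*(sin(x)^2/2 - sqrt(3)*sin(x)*cos(x)/2 - 3*sin(x + pi/3) - 3/4)*exp(sqrt(3)*cos(x)/2)*exp(sin(x)/2)*cos(x + pi/3)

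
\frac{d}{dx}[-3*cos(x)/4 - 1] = 3*sin(x)/4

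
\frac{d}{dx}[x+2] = 1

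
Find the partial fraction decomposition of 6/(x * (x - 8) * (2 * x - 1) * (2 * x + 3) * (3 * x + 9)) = -4/(171*(2*x + 3)) - 4/(105*(2*x - 1)) + 2/(693*(x + 3)) + 1/(12540*(x - 8)) + 1/(36*x)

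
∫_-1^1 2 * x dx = 0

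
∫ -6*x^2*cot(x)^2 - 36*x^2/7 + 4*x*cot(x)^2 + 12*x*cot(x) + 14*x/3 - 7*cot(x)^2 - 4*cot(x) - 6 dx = 2*x^3/7 + x^2/3 + x + (6*x^2 - 4*x + 7)*cot(x) + C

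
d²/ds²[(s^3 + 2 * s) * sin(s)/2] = -s^3*sin(s)/2 + 3*s^2*cos(s) + 2*s*sin(s) + 2*cos(s)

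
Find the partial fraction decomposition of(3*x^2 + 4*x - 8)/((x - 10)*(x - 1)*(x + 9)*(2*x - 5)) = -166/(1035*(2*x - 5)) - 199/(4370*(x + 9)) - 1/(270*(x - 1)) + 332/(2565*(x - 10))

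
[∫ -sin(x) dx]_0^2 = -1 + cos(2)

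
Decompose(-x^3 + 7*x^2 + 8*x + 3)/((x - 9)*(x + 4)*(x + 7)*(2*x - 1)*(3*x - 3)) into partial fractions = 46/(2295*(2*x - 1)) + 211/(5760*(x + 7)) - 49/(1755*(x + 4)) - 17/(960*(x - 1)) - 29/(28288*(x - 9))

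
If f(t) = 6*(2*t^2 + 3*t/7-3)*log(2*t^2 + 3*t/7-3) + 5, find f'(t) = 24*t*log(2*t^2 + 3*t/7 - 3) + 24*t + 18*log(2*t^2 + 3*t/7 - 3)/7 + 18/7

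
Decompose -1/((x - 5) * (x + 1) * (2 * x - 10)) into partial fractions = -1/(72*(x + 1)) + 1/(72*(x - 5)) - 1/(12*(x - 5)^2)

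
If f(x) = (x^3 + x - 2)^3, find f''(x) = 72*x^7 + 126*x^5 - 180*x^4 + 60*x^3 - 144*x^2 + 78*x - 12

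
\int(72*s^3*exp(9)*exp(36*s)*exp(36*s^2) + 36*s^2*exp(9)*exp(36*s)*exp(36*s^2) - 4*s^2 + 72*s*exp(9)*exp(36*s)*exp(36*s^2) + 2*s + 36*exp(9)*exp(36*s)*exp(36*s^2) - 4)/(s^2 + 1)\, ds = -4*s + exp(9*(2*s + 1)^2) + log(s^2 + 1) + C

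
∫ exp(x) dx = exp(x) + C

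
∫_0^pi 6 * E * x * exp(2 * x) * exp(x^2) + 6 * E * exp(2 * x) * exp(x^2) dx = -3*E + 3*exp((1 + pi)^2)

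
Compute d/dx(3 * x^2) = 6*x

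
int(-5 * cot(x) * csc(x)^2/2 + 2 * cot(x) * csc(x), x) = (5*csc(x) - 8)*csc(x)/4 + C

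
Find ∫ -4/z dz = -4*log(3*z) + C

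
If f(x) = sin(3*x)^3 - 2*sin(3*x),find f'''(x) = 135*cos(3*x)/4 + 729*cos(9*x)/4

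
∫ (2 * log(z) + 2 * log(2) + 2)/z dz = (log(2*z) + 2)*log(2*z) + C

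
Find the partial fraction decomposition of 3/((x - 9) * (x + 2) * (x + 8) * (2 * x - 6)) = -1/(748*(x + 8)) + 1/(220*(x + 2)) - 1/(220*(x - 3)) + 1/(748*(x - 9))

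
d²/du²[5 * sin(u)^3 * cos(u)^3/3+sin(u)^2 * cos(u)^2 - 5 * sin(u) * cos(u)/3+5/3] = 25*(1 - cos(2*u))^2*sin(2*u)/4 + 4*(1 - cos(2*u))^2 + 5*(cos(2*u) + 1)^2*sin(2*u)/4 - 20*sin(2*u)/3 + 5*sin(4*u) + 8*cos(2*u) - 6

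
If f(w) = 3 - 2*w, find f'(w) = -2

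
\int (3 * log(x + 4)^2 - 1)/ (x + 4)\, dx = log(x + 4)^3 - log(x + 4) + C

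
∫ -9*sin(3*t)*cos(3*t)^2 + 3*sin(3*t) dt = -sin(3*t)^2*cos(3*t) + C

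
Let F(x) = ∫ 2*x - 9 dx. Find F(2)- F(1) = -6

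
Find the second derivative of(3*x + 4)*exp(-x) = (3*x - 2)*exp(-x)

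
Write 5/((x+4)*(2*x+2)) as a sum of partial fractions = -5/(6*(x + 4)) + 5/(6*(x + 1))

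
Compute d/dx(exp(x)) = exp(x)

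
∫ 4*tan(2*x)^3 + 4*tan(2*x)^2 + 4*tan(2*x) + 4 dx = (tan(2*x) + 1)^2 + C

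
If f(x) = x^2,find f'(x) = 2*x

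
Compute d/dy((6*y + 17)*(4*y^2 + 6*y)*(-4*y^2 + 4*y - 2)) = -480*y^4 - 1280*y^3 - 120*y^2 + 400*y - 204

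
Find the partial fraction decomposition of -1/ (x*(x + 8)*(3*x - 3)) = -1/(216*(x + 8)) - 1/(27*(x - 1)) + 1/(24*x)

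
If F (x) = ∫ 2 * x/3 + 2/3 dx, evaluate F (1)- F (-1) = 4/3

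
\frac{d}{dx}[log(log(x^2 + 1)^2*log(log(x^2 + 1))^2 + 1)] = (4*x*log(x^2 + 1)*log(log(x^2 + 1))^2 + 4*x*log(x^2 + 1)*log(log(x^2 + 1)))/(x^2*log(x^2 + 1)^2*log(log(x^2 + 1))^2 + x^2 + log(x^2 + 1)^2*log(log(x^2 + 1))^2 + 1)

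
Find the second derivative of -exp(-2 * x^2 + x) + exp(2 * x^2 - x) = -16*x^2*exp(-2*x^2 + x) + 16*x^2*exp(2*x^2 - x) + 8*x*exp(-2*x^2 + x) - 8*x*exp(2*x^2 - x) + 3*exp(-2*x^2 + x) + 5*exp(2*x^2 - x)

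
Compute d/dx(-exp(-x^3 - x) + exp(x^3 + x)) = (3*x^2*exp(2*x^3 + 2*x) + 3*x^2 + exp(2*x^3 + 2*x) + 1)*exp(-x^3 - x)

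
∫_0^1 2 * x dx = 1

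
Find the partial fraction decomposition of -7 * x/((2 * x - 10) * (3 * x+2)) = -7/(17*(3*x + 2)) - 35/(34*(x - 5))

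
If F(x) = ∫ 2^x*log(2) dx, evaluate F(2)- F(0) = 3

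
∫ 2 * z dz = z^2 + C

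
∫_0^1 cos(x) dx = sin(1)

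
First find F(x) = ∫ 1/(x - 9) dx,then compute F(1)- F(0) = -log(9) + log(8)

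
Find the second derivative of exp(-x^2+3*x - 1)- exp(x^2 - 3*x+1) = (-4*x^2*exp(2*x^2 - 6*x + 2) + 4*x^2 + 12*x*exp(2*x^2 - 6*x + 2) - 12*x - 11*exp(2*x^2 - 6*x + 2) + 7)*exp(-x^2 + 3*x - 1)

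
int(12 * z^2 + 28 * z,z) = 4*z^3 + 14*z^2 + C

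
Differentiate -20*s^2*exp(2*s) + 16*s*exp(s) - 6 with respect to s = -40*s^2*exp(2*s) - 40*s*exp(2*s) + 16*s*exp(s) + 16*exp(s)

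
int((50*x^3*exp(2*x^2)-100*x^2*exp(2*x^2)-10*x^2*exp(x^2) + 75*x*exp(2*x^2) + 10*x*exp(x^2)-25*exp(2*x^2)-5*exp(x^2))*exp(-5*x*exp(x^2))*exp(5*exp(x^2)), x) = 5*(1 - x)*exp(x^2 - 5*(x - 1)*exp(x^2)) + C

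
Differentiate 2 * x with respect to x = 2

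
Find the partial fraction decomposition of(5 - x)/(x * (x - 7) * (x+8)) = 13/(120*(x + 8)) - 2/(105*(x - 7)) - 5/(56*x)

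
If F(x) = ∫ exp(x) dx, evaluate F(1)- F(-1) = E - exp(-1)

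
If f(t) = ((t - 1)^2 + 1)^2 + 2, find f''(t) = 12*t^2 - 24*t + 16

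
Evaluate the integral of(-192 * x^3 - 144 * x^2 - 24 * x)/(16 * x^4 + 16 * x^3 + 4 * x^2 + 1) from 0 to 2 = -3*log(401)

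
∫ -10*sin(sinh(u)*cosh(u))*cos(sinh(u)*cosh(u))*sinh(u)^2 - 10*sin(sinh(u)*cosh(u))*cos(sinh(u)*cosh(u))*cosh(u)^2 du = 5*cos(sinh(2*u))/2 + C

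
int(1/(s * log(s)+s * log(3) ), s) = log(log(3*s)) + C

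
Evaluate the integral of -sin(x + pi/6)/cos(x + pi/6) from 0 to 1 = log(cos(pi/6 + 1)) - log(sqrt(3)/2)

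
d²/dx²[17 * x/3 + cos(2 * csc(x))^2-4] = 8*sin(2*csc(x))^2*cot(x)^2*csc(x)^2 - 8*sin(2*csc(x))*cos(2*csc(x))*cot(x)^2*csc(x) - 8*cos(2*csc(x))^2*cot(x)^2*csc(x)^2 - 2*sin(4/sin(x))/sin(x)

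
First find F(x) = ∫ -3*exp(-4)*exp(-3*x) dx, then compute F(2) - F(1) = -exp(-7) + exp(-10)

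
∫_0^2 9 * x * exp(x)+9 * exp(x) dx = 18*exp(2)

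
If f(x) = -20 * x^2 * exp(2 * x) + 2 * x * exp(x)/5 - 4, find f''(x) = -80*x^2*exp(2*x) - 160*x*exp(2*x) + 2*x*exp(x)/5 - 40*exp(2*x) + 4*exp(x)/5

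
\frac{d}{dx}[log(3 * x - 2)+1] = 3/(3*x - 2)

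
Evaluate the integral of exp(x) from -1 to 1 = E - exp(-1)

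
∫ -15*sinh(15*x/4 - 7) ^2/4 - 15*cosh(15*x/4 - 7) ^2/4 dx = -sinh(15*x/2 - 14)/2 + C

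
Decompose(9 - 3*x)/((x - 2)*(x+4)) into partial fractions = -7/(2*(x + 4)) + 1/(2*(x - 2))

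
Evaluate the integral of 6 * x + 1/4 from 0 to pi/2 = pi/8 + 3*pi^2/4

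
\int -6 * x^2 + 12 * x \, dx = -2*x^3 + 6*x^2 + C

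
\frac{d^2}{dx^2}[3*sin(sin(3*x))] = -27*sin(3*x)*cos(sin(3*x)) - 27*sin(sin(3*x))*cos(3*x)^2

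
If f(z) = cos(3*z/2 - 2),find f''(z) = -9*cos(3*z/2 - 2)/4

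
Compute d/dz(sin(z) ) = cos(z)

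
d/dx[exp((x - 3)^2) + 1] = 2*x*exp(x^2 - 6*x + 9) - 6*exp(x^2 - 6*x + 9)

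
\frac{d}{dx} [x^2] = 2*x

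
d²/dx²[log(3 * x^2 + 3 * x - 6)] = (-2*x^2 - 2*x - 5)/(x^4 + 2*x^3 - 3*x^2 - 4*x + 4)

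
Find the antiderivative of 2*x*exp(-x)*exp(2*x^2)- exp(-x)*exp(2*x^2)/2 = exp(x*(2*x - 1))/2 + C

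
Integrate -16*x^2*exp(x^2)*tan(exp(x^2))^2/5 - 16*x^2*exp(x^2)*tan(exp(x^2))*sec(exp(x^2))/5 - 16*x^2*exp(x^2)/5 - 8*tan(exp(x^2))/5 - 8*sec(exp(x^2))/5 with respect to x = -8*x*(tan(exp(x^2)) + sec(exp(x^2)))/5 + C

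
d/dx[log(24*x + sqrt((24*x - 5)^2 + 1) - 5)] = (576*x + 24*sqrt(576*x^2 - 240*x + 26) - 120)/(576*x^2 + 24*x*sqrt(576*x^2 - 240*x + 26) - 240*x - 5*sqrt(576*x^2 - 240*x + 26) + 26)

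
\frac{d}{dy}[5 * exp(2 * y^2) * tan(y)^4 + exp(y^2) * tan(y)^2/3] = 2*(10*y*exp(y^2)*tan(y)^3 + y*tan(y)/3 + 10*exp(y^2)*tan(y)^4 + 10*exp(y^2)*tan(y)^2 + tan(y)^2/3 + 1/3)*exp(y^2)*tan(y)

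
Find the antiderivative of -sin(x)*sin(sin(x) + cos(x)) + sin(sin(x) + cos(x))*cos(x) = -cos(sqrt(2)*sin(x + pi/4)) + C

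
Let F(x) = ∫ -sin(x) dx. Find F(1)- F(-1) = 0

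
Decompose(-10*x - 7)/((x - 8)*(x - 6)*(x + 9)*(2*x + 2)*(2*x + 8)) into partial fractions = 83/(40800*(x + 9)) - 11/(2400*(x + 4)) + 1/(2016*(x + 1)) + 67/(8400*(x - 6)) - 29/(4896*(x - 8))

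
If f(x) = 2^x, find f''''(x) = 2^x*log(2)^4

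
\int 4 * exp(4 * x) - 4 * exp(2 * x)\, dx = (exp(2*x) - 2)*exp(2*x) + C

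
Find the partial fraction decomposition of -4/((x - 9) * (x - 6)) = 4/(3*(x - 6)) - 4/(3*(x - 9))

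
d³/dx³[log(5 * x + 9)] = 250/(125*x^3 + 675*x^2 + 1215*x + 729)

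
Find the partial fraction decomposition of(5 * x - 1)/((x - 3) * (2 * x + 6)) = 4/(3*(x + 3)) + 7/(6*(x - 3))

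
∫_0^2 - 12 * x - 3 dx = -30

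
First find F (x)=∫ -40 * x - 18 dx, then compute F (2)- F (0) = -116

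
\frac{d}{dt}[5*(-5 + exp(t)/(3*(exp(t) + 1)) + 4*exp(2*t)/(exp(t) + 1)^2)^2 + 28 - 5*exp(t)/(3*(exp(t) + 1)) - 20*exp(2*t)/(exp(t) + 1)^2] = (-875*exp(4*t) - 8035*exp(3*t) - 4445*exp(2*t) - 165*exp(t))/(9*exp(5*t) + 45*exp(4*t) + 90*exp(3*t) + 90*exp(2*t) + 45*exp(t) + 9)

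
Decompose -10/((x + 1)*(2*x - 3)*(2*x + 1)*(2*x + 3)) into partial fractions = 5/(3*(2*x + 3)) + 5/(2*(2*x + 1)) - 1/(6*(2*x - 3)) - 2/(x + 1)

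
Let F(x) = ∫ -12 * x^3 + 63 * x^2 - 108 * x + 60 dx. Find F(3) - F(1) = -6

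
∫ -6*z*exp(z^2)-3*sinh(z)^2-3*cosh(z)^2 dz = -3*exp(z^2) - 3*sinh(2*z)/2 + C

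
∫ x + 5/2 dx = x^2/2 + 5*x/2 + C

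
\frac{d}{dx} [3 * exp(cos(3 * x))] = -9*exp(cos(3*x))*sin(3*x)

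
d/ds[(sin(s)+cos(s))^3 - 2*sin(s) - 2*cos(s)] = sqrt(2)*(3*sin(3*s + pi/4) - cos(s + pi/4))/2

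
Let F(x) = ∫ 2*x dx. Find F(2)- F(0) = 4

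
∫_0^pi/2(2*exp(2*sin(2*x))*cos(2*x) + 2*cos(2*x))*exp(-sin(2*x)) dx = 0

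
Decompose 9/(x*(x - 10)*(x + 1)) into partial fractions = 9/(11*(x + 1)) + 9/(110*(x - 10)) - 9/(10*x)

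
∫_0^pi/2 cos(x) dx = 1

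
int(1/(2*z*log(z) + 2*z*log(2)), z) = log(log(2*z))/2 + C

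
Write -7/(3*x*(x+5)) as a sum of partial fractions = 7/(15*(x + 5)) - 7/(15*x)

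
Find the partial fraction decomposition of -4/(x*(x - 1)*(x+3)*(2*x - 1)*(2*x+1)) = 16/(15*(2*x + 1)) + 16/(7*(2*x - 1)) - 1/(105*(x + 3)) - 1/(3*(x - 1)) - 4/(3*x)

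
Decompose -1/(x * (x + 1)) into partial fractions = 1/(x + 1) - 1/x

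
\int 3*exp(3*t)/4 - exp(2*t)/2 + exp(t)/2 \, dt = (exp(2*t) - exp(t) + 2)*exp(t)/4 + C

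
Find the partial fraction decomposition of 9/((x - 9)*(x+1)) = -9/(10*(x + 1)) + 9/(10*(x - 9))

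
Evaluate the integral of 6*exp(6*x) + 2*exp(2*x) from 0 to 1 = -2 + exp(2) + exp(6)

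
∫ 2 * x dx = x^2 + C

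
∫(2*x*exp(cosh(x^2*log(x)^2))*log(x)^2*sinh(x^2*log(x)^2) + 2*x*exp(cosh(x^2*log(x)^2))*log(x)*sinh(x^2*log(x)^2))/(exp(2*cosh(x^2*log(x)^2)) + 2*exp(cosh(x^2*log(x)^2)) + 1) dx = exp(cosh(x^2*log(x)^2))/(exp(cosh(x^2*log(x)^2)) + 1) + C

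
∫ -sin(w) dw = cos(w) + C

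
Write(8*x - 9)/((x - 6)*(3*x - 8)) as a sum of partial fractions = -37/(10*(3*x - 8)) + 39/(10*(x - 6))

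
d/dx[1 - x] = -1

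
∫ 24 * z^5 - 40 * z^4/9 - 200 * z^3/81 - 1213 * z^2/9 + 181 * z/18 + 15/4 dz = 4*z^6 - 8*z^5/9 - 50*z^4/81 - 1213*z^3/27 + 181*z^2/36 + 15*z/4 + C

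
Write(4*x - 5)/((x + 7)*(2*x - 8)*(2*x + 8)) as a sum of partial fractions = -1/(4*(x + 7)) + 7/(32*(x + 4)) + 1/(32*(x - 4))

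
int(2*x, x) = x^2 + C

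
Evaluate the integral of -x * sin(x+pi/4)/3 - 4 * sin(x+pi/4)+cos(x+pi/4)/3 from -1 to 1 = sqrt(2)*(-4*sin(1) + cos(1)/3)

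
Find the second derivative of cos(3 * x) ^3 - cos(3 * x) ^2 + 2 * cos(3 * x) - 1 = -99*cos(3*x)/4 + 18*cos(6*x) - 81*cos(9*x)/4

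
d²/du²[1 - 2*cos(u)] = 2*cos(u)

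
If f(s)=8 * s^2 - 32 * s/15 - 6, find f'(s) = 16*s - 32/15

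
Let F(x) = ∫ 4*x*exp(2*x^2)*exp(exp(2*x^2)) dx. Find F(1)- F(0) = -E + exp(exp(2))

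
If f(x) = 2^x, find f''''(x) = 2^x*log(2)^4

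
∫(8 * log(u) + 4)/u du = (2*log(u) + 1)^2 + C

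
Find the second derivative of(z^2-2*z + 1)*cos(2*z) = -4*z^2*cos(2*z) + 8*sqrt(2)*z*cos(2*z + pi/4) + 8*sin(2*z) - 2*cos(2*z)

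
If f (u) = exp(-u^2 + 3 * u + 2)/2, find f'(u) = -u*exp(-u^2 + 3*u + 2) + 3*exp(-u^2 + 3*u + 2)/2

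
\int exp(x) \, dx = exp(x) + C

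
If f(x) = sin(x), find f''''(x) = sin(x)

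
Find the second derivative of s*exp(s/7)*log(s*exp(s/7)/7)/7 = (s^2*(s/7 + log(s))*exp(s/7) - s^2*exp(s/7)*log(7) + 2*s^2*exp(s/7) + 14*s*(s/7 + log(s))*exp(s/7) - 14*s*exp(s/7)*log(7) + 28*s*exp(s/7) + 49*exp(s/7))/(343*s)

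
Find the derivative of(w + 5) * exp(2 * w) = 2*w*exp(2*w) + 11*exp(2*w)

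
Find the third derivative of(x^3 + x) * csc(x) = (x^3*cos(x)/sin(x) - 6*x^3*cos(x)/sin(x)^3 - 9*x^2 + 18*x^2/sin(x)^2 - 17*x*cos(x)/sin(x) - 6*x*cos(x)/sin(x)^3 + 3 + 6/sin(x)^2)/sin(x)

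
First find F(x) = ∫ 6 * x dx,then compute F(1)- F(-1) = 0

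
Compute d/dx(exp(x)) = exp(x)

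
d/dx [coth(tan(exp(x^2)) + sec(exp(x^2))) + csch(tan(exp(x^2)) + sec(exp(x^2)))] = -2*x*(sin(exp(x^2))*cosh(tan(exp(x^2)) + 1/cos(exp(x^2))) + sin(exp(x^2)) + cosh(tan(exp(x^2)) + 1/cos(exp(x^2))) + 1)*exp(x^2)/(cos(exp(x^2))^2*sinh(tan(exp(x^2)) + 1/cos(exp(x^2)))^2)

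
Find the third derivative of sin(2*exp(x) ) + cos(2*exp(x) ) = 2*sqrt(2)*(-4*exp(2*x)*cos(2*exp(x) + pi/4) - 6*exp(x)*sin(2*exp(x) + pi/4) + cos(2*exp(x) + pi/4))*exp(x)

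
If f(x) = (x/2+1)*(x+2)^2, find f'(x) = 3*x^2/2 + 6*x + 6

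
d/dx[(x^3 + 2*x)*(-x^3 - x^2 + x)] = -6*x^5 - 5*x^4 - 4*x^3 - 6*x^2 + 4*x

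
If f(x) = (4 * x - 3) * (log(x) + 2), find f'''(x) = (-4*x - 6)/x^3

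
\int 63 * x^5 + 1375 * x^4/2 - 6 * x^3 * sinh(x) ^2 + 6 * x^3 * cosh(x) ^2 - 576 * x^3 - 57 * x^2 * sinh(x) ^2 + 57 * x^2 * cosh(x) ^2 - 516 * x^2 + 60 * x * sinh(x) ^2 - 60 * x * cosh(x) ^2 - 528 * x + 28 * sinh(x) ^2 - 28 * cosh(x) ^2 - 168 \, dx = 21*x^6/2 + 275*x^5/2 - 285*x^4/2 - 153*x^3 - 294*x^2 - 196*x + C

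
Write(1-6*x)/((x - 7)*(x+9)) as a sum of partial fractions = -55/(16*(x + 9)) - 41/(16*(x - 7))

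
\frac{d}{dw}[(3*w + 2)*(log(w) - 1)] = (3*w*log(w) + 2)/w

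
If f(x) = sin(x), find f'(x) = cos(x)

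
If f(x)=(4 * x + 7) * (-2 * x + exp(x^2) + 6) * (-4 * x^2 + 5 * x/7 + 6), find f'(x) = -32*x^4*exp(x^2) - 352*x^3*exp(x^2)/7 + 128*x^3 + 10*x^2*exp(x^2) - 960*x^2/7 + 236*x*exp(x^2)/7 - 2924*x/7 + 29*exp(x^2) + 90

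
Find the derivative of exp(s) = exp(s)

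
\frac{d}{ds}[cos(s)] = -sin(s)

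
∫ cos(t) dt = sin(t) + C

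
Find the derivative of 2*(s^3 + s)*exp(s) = 2*s^3*exp(s) + 6*s^2*exp(s) + 2*s*exp(s) + 2*exp(s)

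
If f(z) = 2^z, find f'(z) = 2^z*log(2)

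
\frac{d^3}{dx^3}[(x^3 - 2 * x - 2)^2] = 120*x^3 - 96*x - 24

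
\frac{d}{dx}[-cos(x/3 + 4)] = sin(x/3 + 4)/3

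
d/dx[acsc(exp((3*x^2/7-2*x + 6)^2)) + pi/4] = (-36*x^3 + 252*x^2 - 896*x + 1176)*exp(-9*x^4/49 + 12*x^3/7 - 64*x^2/7 + 24*x - 36)/(49*sqrt(-exp(-72)*exp(48*x)*exp(-128*x^2/7)*exp(24*x^3/7)*exp(-18*x^4/49) + 1))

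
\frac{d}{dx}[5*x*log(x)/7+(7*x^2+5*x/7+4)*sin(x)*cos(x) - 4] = 7*x^2*cos(2*x) + 7*x*sin(2*x) + 5*x*cos(2*x)/7 + 5*log(x)/7 + 5*sin(2*x)/14 + 4*cos(2*x) + 5/7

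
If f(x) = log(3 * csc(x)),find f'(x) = -cot(x)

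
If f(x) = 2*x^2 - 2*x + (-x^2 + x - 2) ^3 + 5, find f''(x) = -30*x^4 + 60*x^3 - 108*x^2 + 78*x - 32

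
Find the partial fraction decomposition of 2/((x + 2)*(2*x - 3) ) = 4/(7*(2*x - 3)) - 2/(7*(x + 2))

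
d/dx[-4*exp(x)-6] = -4*exp(x)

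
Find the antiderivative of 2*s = s^2 + C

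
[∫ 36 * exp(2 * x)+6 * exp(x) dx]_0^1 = -24 + 6*E + 18*exp(2)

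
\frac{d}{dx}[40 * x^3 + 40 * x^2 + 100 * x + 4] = 120*x^2 + 80*x + 100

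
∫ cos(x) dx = sin(x) + C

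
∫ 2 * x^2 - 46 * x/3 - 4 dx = 2*x^3/3 - 23*x^2/3 - 4*x + C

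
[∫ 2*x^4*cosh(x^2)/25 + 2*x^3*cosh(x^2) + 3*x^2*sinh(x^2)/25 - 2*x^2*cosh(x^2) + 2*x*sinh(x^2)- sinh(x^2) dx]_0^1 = sinh(1)/25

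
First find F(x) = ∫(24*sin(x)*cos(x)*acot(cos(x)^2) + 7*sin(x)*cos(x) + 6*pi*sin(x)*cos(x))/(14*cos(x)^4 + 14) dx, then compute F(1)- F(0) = -3*pi^2/28 - pi/16 + acot(cos(1)^2)/4 + 3*(pi/4 + acot(cos(1)^2))^2/7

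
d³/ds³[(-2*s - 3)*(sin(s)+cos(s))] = -2*s*sin(s) + 2*s*cos(s) + 3*sin(s) + 9*cos(s)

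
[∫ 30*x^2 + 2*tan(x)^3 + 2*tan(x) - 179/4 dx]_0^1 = -139/4 + tan(1)^2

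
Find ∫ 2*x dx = x^2 + C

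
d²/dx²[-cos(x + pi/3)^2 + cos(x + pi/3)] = -sqrt(3)*sin(2*x) - cos(2*x) - cos(x + pi/3)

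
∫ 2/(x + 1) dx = log(3*(x + 1)^2) + C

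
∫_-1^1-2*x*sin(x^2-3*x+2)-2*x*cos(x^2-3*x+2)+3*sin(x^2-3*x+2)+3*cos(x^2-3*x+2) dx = -cos(6) + sin(6) + 1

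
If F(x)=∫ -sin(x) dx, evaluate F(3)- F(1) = cos(3) - cos(1)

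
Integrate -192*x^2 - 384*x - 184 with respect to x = -64*x^3 - 192*x^2 - 184*x + C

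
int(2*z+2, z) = z^2 + 2*z + C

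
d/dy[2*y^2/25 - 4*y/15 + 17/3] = 4*y/25 - 4/15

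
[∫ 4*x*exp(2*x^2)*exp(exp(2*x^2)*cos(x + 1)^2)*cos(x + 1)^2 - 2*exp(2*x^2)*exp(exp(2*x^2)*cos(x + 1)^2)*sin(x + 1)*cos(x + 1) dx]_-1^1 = -exp(exp(2)) + exp(exp(2)*cos(2)^2)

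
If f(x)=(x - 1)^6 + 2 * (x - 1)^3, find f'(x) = 6*x^5 - 30*x^4 + 60*x^3 - 54*x^2 + 18*x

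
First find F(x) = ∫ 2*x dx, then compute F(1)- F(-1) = 0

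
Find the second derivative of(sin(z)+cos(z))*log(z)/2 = sqrt(2)*(-z^2*log(z)*sin(z + pi/4) + 2*z*cos(z + pi/4) - sin(z + pi/4))/(2*z^2)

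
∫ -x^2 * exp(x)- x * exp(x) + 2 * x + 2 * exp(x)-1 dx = (exp(x) - 1)*(-x^2 + x + 1) + C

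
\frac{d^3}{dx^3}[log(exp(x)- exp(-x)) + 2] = (8*exp(4*x) + 8*exp(2*x))/(exp(6*x) - 3*exp(4*x) + 3*exp(2*x) - 1)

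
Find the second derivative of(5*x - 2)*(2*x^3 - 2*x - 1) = 120*x^2 - 24*x - 20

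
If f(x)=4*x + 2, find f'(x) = 4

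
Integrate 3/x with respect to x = 3*log(x) + C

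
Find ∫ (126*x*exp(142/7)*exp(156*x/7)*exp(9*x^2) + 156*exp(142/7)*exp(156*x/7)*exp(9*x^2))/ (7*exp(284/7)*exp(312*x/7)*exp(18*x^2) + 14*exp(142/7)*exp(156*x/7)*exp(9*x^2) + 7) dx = exp(30*x/7 + 9*(x + 1)^2 + 79/7)/(exp(30*x/7 + 9*(x + 1)^2 + 79/7) + 1) + C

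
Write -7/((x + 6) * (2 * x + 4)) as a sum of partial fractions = 7/(8*(x + 6)) - 7/(8*(x + 2))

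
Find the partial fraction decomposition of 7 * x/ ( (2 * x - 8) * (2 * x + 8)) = 7/(8*(x + 4)) + 7/(8*(x - 4))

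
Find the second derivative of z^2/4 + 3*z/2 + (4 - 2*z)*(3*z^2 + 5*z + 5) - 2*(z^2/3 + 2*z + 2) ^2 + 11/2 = -8*z^2/3 - 52*z - 101/6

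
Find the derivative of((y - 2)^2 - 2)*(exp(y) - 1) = y^2*exp(y) - 2*y*exp(y) - 2*y - 2*exp(y) + 4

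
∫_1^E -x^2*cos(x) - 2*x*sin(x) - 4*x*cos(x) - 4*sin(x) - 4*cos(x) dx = -(2 + E)^2*sin(E) + 9*sin(1)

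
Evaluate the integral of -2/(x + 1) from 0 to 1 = -2*log(2)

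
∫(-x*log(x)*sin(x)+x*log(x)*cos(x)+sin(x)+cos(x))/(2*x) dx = sqrt(2)*log(x)*sin(x + pi/4)/2 + C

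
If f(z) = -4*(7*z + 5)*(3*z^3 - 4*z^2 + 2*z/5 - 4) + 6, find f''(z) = -1008*z^2 + 312*z + 688/5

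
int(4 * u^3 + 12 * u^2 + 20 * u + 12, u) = u^4 + 4*u^3 + 10*u^2 + 12*u + C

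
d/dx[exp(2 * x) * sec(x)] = (sin(x)/cos(x) + 2)*exp(2*x)/cos(x)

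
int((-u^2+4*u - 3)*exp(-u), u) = (u - 1)^2*exp(-u) + C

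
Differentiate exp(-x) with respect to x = -exp(-x)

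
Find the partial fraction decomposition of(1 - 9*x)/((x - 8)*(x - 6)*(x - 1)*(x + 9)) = -41/(1275*(x + 9)) - 4/(175*(x - 1)) + 53/(150*(x - 6)) - 71/(238*(x - 8))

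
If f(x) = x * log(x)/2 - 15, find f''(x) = 1/(2*x)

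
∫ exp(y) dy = exp(y) + C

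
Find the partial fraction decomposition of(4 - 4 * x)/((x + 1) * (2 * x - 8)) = -4/(5*(x + 1)) - 6/(5*(x - 4))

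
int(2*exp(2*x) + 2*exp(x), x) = (exp(x) + 1)^2 + C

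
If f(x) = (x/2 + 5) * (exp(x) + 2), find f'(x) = x*exp(x)/2 + 11*exp(x)/2 + 1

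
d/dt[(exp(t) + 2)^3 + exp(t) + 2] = 3*exp(3*t) + 12*exp(2*t) + 13*exp(t)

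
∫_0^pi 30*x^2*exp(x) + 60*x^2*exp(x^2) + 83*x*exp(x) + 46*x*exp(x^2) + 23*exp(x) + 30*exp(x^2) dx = -23 + (23 + 30*pi)*(pi*exp(pi) + exp(pi^2))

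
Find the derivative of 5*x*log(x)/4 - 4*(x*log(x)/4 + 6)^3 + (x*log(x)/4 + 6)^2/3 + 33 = -3*x^2*log(x)^3/16 - 3*x^2*log(x)^2/16 - 215*x*log(x)^2/24 - 215*x*log(x)/24 - 423*log(x)/4 - 423/4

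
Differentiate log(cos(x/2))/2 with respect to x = -tan(x/2)/4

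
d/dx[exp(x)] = exp(x)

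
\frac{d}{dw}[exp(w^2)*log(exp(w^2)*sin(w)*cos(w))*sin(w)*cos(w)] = (w*log(exp(w^2)*sin(2*w)/2)*sin(2*w) + w*sin(2*w) + log(exp(w^2)*sin(2*w)/2)*cos(2*w) + cos(2*w))*exp(w^2)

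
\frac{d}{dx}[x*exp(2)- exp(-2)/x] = (x^2*exp(4) + 1)*exp(-2)/x^2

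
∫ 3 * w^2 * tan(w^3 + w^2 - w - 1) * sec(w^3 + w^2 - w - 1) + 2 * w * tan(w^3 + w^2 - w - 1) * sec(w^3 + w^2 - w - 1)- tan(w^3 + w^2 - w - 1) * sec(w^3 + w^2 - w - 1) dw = sec(w^3 + w^2 - w - 1) + C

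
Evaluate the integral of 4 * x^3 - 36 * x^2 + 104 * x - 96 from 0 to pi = -64 + (-1 + (-3 + pi)^2)^2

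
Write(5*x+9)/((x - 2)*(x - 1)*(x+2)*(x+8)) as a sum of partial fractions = 31/(540*(x + 8)) - 1/(72*(x + 2)) - 14/(27*(x - 1)) + 19/(40*(x - 2))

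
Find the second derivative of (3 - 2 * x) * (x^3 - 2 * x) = -24*x^2 + 18*x + 8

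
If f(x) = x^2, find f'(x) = 2*x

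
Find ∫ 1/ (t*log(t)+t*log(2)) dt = log(log(2*t)) + C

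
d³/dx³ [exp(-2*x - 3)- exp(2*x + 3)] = (-8*exp(4*x + 6) - 8)*exp(-2*x - 3)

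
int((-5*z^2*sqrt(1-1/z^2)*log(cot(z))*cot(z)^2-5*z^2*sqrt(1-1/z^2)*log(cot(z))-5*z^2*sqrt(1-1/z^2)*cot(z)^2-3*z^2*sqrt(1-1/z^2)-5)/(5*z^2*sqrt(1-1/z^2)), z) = 2*z/5 + log(cot(z))*cot(z) + acsc(z) + C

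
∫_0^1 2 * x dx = 1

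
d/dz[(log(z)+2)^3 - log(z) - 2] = (3*log(z)^2 + 12*log(z) + 11)/z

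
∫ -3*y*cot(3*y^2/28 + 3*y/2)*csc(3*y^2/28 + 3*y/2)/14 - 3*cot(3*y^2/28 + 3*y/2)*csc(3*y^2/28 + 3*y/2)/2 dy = csc(3*y*(y + 14)/28) + C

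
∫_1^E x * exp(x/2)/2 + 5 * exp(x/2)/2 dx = -4*exp(1/2) + (E + 3)*exp(E/2)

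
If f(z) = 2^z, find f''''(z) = 2^z*log(2)^4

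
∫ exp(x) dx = exp(x) + C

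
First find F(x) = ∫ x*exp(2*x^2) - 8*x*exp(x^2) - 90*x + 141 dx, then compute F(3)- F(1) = -4*exp(9) - 78 - exp(2)/4 + 4*E + exp(18)/4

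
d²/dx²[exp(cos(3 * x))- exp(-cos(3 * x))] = 9*(exp(2*cos(3*x))*sin(3*x)^2 - exp(2*cos(3*x))*cos(3*x) - sin(3*x)^2 - cos(3*x))*exp(-cos(3*x))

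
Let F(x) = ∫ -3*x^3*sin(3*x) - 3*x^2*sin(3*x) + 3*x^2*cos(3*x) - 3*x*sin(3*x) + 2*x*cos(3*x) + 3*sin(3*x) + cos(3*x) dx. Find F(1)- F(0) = 2*cos(3) + 1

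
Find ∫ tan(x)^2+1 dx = tan(x) + C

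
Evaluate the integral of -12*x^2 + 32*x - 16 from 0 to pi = -4*pi*(-2 + pi)^2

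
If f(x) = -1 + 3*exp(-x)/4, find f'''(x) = -3*exp(-x)/4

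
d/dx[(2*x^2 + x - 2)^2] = 16*x^3 + 12*x^2 - 14*x - 4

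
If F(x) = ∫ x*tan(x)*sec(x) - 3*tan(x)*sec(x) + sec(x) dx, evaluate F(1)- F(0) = 3 - 2*sec(1)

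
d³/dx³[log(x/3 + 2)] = 2/(x^3 + 18*x^2 + 108*x + 216)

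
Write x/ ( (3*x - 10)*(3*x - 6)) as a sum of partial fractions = 5/(6*(3*x - 10)) - 1/(6*(x - 2))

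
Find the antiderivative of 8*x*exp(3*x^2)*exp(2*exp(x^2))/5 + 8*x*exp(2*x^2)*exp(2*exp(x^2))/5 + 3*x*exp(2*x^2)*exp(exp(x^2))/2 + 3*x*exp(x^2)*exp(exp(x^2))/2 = 3*exp(x^2 + exp(x^2))/4 + 2*exp(2*x^2 + 2*exp(x^2))/5 + C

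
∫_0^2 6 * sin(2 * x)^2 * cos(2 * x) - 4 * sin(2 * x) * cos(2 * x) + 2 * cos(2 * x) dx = sin(4) - sin(4)^2 + sin(4)^3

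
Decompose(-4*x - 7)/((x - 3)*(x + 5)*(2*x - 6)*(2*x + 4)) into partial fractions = -13/(768*(x + 5)) + 1/(300*(x + 2)) + 87/(6400*(x - 3)) - 19/(160*(x - 3)^2)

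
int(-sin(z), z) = cos(z) + C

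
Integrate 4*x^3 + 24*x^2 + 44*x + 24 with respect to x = x^4 + 8*x^3 + 22*x^2 + 24*x + C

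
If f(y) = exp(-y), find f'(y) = -exp(-y)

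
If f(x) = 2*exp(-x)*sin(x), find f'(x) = (-2*sin(x) + 2*cos(x))*exp(-x)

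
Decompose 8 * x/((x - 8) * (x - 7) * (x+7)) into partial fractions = -4/(15*(x + 7)) - 4/(x - 7) + 64/(15*(x - 8))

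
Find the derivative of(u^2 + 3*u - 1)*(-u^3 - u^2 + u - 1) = -5*u^4 - 16*u^3 - 3*u^2 + 6*u - 4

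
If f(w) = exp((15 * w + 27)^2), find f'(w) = 450*w*exp(225*w^2 + 810*w + 729) + 810*exp(225*w^2 + 810*w + 729)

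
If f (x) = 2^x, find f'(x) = 2^x*log(2)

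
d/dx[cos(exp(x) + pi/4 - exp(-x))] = (-exp(2*x)*sin(exp(x) + pi/4 - exp(-x)) - sin(exp(x) + pi/4 - exp(-x)))*exp(-x)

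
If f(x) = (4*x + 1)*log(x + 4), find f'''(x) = (-4*x - 46)/(x^3 + 12*x^2 + 48*x + 64)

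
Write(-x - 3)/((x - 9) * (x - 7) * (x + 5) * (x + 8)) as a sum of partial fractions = -1/(153*(x + 8)) + 1/(252*(x + 5)) + 1/(36*(x - 7)) - 3/(119*(x - 9))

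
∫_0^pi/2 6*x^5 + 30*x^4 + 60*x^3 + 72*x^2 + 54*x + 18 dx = -9 + (2 + (1 + pi/2)^3)^2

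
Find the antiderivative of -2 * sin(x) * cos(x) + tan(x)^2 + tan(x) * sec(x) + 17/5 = 12*x/5 + cos(x)^2 + tan(x) + sec(x) + C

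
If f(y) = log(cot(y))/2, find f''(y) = (cot(y)^4 - 1)*tan(y)^2/2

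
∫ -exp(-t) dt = exp(-t) + C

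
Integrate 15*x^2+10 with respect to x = 5*x^3 + 10*x + C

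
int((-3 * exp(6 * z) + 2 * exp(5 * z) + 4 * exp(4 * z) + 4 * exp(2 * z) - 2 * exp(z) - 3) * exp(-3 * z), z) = ((1 - exp(2*z))^3 + (1 - exp(2*z))^2*exp(z) + exp(4*z) - exp(2*z))*exp(-3*z) + C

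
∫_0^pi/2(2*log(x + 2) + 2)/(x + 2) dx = -(log(2) + 1)^2 + (1 + log(pi/2 + 2))^2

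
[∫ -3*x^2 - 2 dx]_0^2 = -12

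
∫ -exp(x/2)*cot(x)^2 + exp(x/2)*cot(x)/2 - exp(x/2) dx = exp(x/2)*cot(x) + C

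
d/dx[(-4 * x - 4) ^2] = 32*x + 32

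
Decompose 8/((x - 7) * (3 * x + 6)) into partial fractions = -8/(27*(x + 2)) + 8/(27*(x - 7))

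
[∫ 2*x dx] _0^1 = 1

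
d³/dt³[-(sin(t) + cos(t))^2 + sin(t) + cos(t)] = 8*cos(2*t) - sqrt(2)*cos(t + pi/4)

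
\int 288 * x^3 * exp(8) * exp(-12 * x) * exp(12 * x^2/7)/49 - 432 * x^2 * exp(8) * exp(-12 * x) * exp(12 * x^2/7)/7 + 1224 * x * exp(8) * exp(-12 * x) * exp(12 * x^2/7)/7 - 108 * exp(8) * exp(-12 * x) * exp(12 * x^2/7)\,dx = (12*x^2/7 - 12*x + 8)*exp(12*x^2/7 - 12*x + 8) + C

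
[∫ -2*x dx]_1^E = 1 - exp(2)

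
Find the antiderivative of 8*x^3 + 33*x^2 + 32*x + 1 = 2*x^4 + 11*x^3 + 16*x^2 + x + C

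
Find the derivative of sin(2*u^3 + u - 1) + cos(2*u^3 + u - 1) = -6*u^2*sin(2*u^3 + u - 1) + 6*u^2*cos(2*u^3 + u - 1) - sin(2*u^3 + u - 1) + cos(2*u^3 + u - 1)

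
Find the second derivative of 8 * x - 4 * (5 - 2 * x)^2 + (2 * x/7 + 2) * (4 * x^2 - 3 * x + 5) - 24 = 48*x/7 - 124/7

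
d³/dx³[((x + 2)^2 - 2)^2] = 24*x + 48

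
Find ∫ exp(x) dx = exp(x) + C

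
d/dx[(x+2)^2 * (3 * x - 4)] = 9*x^2 + 16*x - 4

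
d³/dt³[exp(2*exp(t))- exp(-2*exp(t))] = (8*exp(3*t) - 12*exp(2*t) + 2*exp(t) + 2*exp(t + 4*exp(t)) + 12*exp(2*t + 4*exp(t)) + 8*exp(3*t + 4*exp(t)))*exp(-2*exp(t))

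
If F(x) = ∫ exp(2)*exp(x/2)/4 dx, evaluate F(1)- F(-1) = -exp(3/2)/2 + exp(5/2)/2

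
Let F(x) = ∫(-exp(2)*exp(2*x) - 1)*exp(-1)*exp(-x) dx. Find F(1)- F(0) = -exp(2) - exp(-1) + exp(-2) + E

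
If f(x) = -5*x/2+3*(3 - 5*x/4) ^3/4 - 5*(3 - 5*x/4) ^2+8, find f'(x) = -1125*x^2/256 + 175*x/32 + 155/16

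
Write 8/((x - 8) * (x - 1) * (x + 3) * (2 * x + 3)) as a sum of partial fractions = 64/(285*(2*x + 3)) - 2/(33*(x + 3)) - 2/(35*(x - 1)) + 8/(1463*(x - 8))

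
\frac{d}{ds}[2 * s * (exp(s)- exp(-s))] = (2*s*exp(2*s) + 2*s + 2*exp(2*s) - 2)*exp(-s)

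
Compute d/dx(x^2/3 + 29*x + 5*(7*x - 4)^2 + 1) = 1472*x/3 - 251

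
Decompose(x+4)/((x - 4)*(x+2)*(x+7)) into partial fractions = -3/(55*(x + 7)) - 1/(15*(x + 2)) + 4/(33*(x - 4))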